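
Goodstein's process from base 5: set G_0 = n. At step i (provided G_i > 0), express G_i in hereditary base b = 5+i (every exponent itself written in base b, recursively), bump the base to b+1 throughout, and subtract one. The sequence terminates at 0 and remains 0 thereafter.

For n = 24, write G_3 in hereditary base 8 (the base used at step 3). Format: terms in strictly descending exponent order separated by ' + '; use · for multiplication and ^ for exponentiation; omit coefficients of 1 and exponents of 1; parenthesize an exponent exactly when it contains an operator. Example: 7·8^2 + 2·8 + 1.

4·8 + 1

[0] 24 ≡ 4·5 + 4 (base 5). Lift 6: 28. −1: 27.
[1] 27 ≡ 4·6 + 3 (base 6). Lift 7: 31. −1: 30.
[2] 30 ≡ 4·7 + 2 (base 7). Lift 8: 34. −1: 33.
[3] 33 ≡ 4·8 + 1 (base 8). Lift 9: 37. −1: 36.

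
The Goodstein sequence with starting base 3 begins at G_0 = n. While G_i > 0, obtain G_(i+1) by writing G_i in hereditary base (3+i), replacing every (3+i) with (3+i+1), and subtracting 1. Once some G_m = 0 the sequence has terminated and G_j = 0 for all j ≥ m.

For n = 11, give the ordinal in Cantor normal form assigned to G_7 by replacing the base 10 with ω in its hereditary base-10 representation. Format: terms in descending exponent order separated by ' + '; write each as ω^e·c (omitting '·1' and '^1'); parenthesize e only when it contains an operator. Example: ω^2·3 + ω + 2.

(0) 11|_3 = 3^2 + 2 ↦ 4^2 + 2|_4 = 18 ⇒ 17
(1) 17|_4 = 4^2 + 1 ↦ 5^2 + 1|_5 = 26 ⇒ 25
(2) 25|_5 = 5^2 ↦ 6^2|_6 = 36 ⇒ 35
(3) 35|_6 = 5·6 + 5 ↦ 5·7 + 5|_7 = 40 ⇒ 39
(4) 39|_7 = 5·7 + 4 ↦ 5·8 + 4|_8 = 44 ⇒ 43
(5) 43|_8 = 5·8 + 3 ↦ 5·9 + 3|_9 = 48 ⇒ 47
(6) 47|_9 = 5·9 + 2 ↦ 5·10 + 2|_10 = 52 ⇒ 51
(7) 51|_10 = 5·10 + 1 ↦ 5·11 + 1|_11 = 56 ⇒ 55

ω·5 + 1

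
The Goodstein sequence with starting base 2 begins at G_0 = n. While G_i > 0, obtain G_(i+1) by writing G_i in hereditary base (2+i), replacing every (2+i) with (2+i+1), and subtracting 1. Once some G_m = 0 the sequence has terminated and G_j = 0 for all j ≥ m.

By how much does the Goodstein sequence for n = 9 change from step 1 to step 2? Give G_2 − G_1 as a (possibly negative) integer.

[0] 9 ≡ 2^(2 + 1) + 1 (base 2). Lift 3: 82. −1: 81.
[1] 81 ≡ 3^(3 + 1) (base 3). Lift 4: 1024. −1: 1023.

942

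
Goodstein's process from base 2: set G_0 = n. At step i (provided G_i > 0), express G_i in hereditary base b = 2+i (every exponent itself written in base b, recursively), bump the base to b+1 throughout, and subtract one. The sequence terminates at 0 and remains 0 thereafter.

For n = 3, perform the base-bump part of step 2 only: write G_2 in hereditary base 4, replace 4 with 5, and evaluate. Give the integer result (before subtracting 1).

3

i=0: 3 = 2 + 1 (b=2); 2→3: 3 + 1 = 4; 4−1 = 3
i=1: 3 = 3 (b=3); 3→4: 4 = 4; 4−1 = 3
i=2: 3 = 3 (b=4); 4→5: 3 = 3; 3−1 = 2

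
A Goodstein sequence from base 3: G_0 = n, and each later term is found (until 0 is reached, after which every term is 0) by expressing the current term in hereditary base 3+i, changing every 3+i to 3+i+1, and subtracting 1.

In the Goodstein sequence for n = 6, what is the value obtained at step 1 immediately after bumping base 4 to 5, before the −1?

8

G_0=6  [base 3] 2·3  →[3↦4]→  2·4 = 8  −1 ⇒ G_1=7
G_1=7  [base 4] 4 + 3  →[4↦5]→  5 + 3 = 8  −1 ⇒ G_2=7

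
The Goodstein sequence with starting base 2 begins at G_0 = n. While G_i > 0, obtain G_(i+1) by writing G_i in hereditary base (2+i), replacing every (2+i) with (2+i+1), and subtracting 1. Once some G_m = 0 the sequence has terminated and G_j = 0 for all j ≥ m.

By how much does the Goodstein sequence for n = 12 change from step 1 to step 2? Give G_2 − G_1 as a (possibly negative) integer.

G_0=12  [base 2] 2^(2 + 1) + 2^2  →[2↦3]→  3^(3 + 1) + 3^3 = 108  −1 ⇒ G_1=107
G_1=107  [base 3] 3^(3 + 1) + 2·3^2 + 2·3 + 2  →[3↦4]→  4^(4 + 1) + 2·4^2 + 2·4 + 2 = 1066  −1 ⇒ G_2=1065

958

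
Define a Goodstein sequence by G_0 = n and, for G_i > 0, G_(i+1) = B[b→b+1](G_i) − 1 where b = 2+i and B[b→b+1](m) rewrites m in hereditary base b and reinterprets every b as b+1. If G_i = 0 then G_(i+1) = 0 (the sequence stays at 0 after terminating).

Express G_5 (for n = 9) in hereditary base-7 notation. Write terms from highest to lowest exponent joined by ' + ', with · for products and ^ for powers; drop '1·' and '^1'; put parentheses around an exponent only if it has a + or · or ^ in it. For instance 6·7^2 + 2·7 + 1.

base 2: 9 = 2^(2 + 1) + 1; at 3: 3^(3 + 1) + 1 = 82; next = 81
base 3: 81 = 3^(3 + 1); at 4: 4^(4 + 1) = 1024; next = 1023
base 4: 1023 = 3·4^4 + 3·4^3 + 3·4^2 + 3·4 + 3; at 5: 3·5^5 + 3·5^3 + 3·5^2 + 3·5 + 3 = 9843; next = 9842
base 5: 9842 = 3·5^5 + 3·5^3 + 3·5^2 + 3·5 + 2; at 6: 3·6^6 + 3·6^3 + 3·6^2 + 3·6 + 2 = 140744; next = 140743
base 6: 140743 = 3·6^6 + 3·6^3 + 3·6^2 + 3·6 + 1; at 7: 3·7^7 + 3·7^3 + 3·7^2 + 3·7 + 1 = 2471827; next = 2471826
base 7: 2471826 = 3·7^7 + 3·7^3 + 3·7^2 + 3·7; at 8: 3·8^8 + 3·8^3 + 3·8^2 + 3·8 = 50333400; next = 50333399

3·7^7 + 3·7^3 + 3·7^2 + 3·7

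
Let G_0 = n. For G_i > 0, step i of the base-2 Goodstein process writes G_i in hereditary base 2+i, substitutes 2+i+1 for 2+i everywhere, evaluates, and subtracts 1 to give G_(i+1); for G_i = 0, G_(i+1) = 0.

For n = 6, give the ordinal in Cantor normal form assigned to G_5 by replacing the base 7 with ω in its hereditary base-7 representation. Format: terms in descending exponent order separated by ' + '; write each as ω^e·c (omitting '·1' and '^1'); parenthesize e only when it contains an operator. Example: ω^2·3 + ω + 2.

step 0: 6 = 2^2 + 2; sub 3 for 2: 3^3 + 3; = 30; G_1 = 30−1 = 29
step 1: 29 = 3^3 + 2; sub 4 for 3: 4^4 + 2; = 258; G_2 = 258−1 = 257
step 2: 257 = 4^4 + 1; sub 5 for 4: 5^5 + 1; = 3126; G_3 = 3126−1 = 3125
step 3: 3125 = 5^5; sub 6 for 5: 6^6; = 46656; G_4 = 46656−1 = 46655
step 4: 46655 = 5·6^5 + 5·6^4 + 5·6^3 + 5·6^2 + 5·6 + 5; sub 7 for 6: 5·7^5 + 5·7^4 + 5·7^3 + 5·7^2 + 5·7 + 5; = 98040; G_5 = 98040−1 = 98039
step 5: 98039 = 5·7^5 + 5·7^4 + 5·7^3 + 5·7^2 + 5·7 + 4; sub 8 for 7: 5·8^5 + 5·8^4 + 5·8^3 + 5·8^2 + 5·8 + 4; = 187244; G_6 = 187244−1 = 187243

ω^5·5 + ω^4·5 + ω^3·5 + ω^2·5 + ω·5 + 4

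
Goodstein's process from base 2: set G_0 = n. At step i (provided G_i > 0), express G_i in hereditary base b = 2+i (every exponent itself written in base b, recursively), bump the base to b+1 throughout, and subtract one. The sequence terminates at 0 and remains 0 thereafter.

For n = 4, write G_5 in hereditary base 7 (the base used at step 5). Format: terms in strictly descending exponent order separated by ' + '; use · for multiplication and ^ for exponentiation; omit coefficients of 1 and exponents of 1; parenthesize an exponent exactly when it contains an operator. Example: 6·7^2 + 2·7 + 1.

(0) 4|_2 = 2^2 ↦ 3^3|_3 = 27 ⇒ 26
(1) 26|_3 = 2·3^2 + 2·3 + 2 ↦ 2·4^2 + 2·4 + 2|_4 = 42 ⇒ 41
(2) 41|_4 = 2·4^2 + 2·4 + 1 ↦ 2·5^2 + 2·5 + 1|_5 = 61 ⇒ 60
(3) 60|_5 = 2·5^2 + 2·5 ↦ 2·6^2 + 2·6|_6 = 84 ⇒ 83
(4) 83|_6 = 2·6^2 + 6 + 5 ↦ 2·7^2 + 7 + 5|_7 = 110 ⇒ 109

2·7^2 + 7 + 4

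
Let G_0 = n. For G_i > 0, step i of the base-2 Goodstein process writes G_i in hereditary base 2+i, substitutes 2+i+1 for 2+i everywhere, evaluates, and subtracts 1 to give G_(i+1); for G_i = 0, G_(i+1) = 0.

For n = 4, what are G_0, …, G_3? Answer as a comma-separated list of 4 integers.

4, 26, 41, 60

4 —HB2→ 2^2 —bump→ 3^3 = 27 —(−1)→ 26
26 —HB3→ 2·3^2 + 2·3 + 2 —bump→ 2·4^2 + 2·4 + 2 = 42 —(−1)→ 41
41 —HB4→ 2·4^2 + 2·4 + 1 —bump→ 2·5^2 + 2·5 + 1 = 61 —(−1)→ 60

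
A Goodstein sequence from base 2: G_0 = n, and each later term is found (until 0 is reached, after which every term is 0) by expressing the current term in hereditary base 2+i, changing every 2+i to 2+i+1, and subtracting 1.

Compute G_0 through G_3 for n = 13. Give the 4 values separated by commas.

13, 108, 1279, 16092

G_0 = 13. HB_2(13) = 2^(2 + 1) + 2^2 + 1. Bump = 109. G_1 = 108.
G_1 = 108. HB_3(108) = 3^(3 + 1) + 3^3. Bump = 1280. G_2 = 1279.
G_2 = 1279. HB_4(1279) = 4^(4 + 1) + 3·4^3 + 3·4^2 + 3·4 + 3. Bump = 16093. G_3 = 16092.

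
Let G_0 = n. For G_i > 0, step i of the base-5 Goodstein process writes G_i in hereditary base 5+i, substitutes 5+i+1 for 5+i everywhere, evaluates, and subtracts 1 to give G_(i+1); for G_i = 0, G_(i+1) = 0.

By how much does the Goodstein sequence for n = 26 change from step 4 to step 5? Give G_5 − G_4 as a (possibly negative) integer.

5

step 0: 26 = 5^2 + 1; sub 6 for 5: 6^2 + 1; = 37; G_1 = 37−1 = 36
step 1: 36 = 6^2; sub 7 for 6: 7^2; = 49; G_2 = 49−1 = 48
step 2: 48 = 6·7 + 6; sub 8 for 7: 6·8 + 6; = 54; G_3 = 54−1 = 53
step 3: 53 = 6·8 + 5; sub 9 for 8: 6·9 + 5; = 59; G_4 = 59−1 = 58
step 4: 58 = 6·9 + 4; sub 10 for 9: 6·10 + 4; = 64; G_5 = 64−1 = 63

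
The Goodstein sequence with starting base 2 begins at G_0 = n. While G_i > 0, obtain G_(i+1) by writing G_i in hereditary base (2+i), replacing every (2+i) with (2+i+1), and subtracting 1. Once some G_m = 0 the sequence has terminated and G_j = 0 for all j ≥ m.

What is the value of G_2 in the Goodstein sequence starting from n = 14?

G_0 = 14. HB_2(14) = 2^(2 + 1) + 2^2 + 2. Bump = 111. G_1 = 110.
G_1 = 110. HB_3(110) = 3^(3 + 1) + 3^3 + 2. Bump = 1282. G_2 = 1281.
G_2 = 1281. HB_4(1281) = 4^(4 + 1) + 4^4 + 1. Bump = 18751. G_3 = 18750.

1281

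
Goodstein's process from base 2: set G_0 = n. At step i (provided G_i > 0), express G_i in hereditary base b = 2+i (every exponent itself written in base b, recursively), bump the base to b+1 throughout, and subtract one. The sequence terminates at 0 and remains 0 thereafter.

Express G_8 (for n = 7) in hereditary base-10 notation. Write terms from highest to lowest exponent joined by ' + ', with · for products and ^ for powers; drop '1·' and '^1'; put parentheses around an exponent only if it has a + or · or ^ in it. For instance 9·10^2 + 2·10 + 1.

i=0: 7 = 2^2 + 2 + 1 (b=2); 2→3: 3^3 + 3 + 1 = 31; 31−1 = 30
i=1: 30 = 3^3 + 3 (b=3); 3→4: 4^4 + 4 = 260; 260−1 = 259
i=2: 259 = 4^4 + 3 (b=4); 4→5: 5^5 + 3 = 3128; 3128−1 = 3127
i=3: 3127 = 5^5 + 2 (b=5); 5→6: 6^6 + 2 = 46658; 46658−1 = 46657
i=4: 46657 = 6^6 + 1 (b=6); 6→7: 7^7 + 1 = 823544; 823544−1 = 823543
i=5: 823543 = 7^7 (b=7); 7→8: 8^8 = 16777216; 16777216−1 = 16777215
i=6: 16777215 = 7·8^7 + 7·8^6 + 7·8^5 + 7·8^4 + 7·8^3 + 7·8^2 + 7·8 + 7 (b=8); 8→9: 7·9^7 + 7·9^6 + 7·9^5 + 7·9^4 + 7·9^3 + 7·9^2 + 7·9 + 7 = 37665880; 37665880−1 = 37665879
i=7: 37665879 = 7·9^7 + 7·9^6 + 7·9^5 + 7·9^4 + 7·9^3 + 7·9^2 + 7·9 + 6 (b=9); 9→10: 7·10^7 + 7·10^6 + 7·10^5 + 7·10^4 + 7·10^3 + 7·10^2 + 7·10 + 6 = 77777776; 77777776−1 = 77777775
i=8: 77777775 = 7·10^7 + 7·10^6 + 7·10^5 + 7·10^4 + 7·10^3 + 7·10^2 + 7·10 + 5 (b=10); 10→11: 7·11^7 + 7·11^6 + 7·11^5 + 7·11^4 + 7·11^3 + 7·11^2 + 7·11 + 5 = 150051214; 150051214−1 = 150051213

7·10^7 + 7·10^6 + 7·10^5 + 7·10^4 + 7·10^3 + 7·10^2 + 7·10 + 5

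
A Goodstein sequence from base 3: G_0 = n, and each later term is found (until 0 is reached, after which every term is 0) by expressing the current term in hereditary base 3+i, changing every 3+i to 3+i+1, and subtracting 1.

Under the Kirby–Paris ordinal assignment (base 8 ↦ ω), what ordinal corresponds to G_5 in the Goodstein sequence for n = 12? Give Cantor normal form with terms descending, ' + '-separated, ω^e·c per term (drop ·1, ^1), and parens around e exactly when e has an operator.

ω·7 + 7

G_0 = 12. HB_3(12) = 3^2 + 3. Bump = 20. G_1 = 19.
G_1 = 19. HB_4(19) = 4^2 + 3. Bump = 28. G_2 = 27.
G_2 = 27. HB_5(27) = 5^2 + 2. Bump = 38. G_3 = 37.
G_3 = 37. HB_6(37) = 6^2 + 1. Bump = 50. G_4 = 49.
G_4 = 49. HB_7(49) = 7^2. Bump = 64. G_5 = 63.
G_5 = 63. HB_8(63) = 7·8 + 7. Bump = 70. G_6 = 69.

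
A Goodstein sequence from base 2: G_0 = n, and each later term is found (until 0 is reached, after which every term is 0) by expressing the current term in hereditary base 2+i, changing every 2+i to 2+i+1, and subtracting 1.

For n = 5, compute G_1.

27

G_0=5  [base 2] 2^2 + 1  →[2↦3]→  3^3 + 1 = 28  −1 ⇒ G_1=27
G_1=27  [base 3] 3^3  →[3↦4]→  4^4 = 256  −1 ⇒ G_2=255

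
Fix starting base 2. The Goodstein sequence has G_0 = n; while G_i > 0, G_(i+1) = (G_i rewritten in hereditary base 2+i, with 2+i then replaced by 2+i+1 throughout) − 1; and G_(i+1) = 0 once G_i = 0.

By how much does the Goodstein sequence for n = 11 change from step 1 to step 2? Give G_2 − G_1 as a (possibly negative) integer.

G_0 = 11. HB_2(11) = 2^(2 + 1) + 2 + 1. Bump = 85. G_1 = 84.
G_1 = 84. HB_3(84) = 3^(3 + 1) + 3. Bump = 1028. G_2 = 1027.

943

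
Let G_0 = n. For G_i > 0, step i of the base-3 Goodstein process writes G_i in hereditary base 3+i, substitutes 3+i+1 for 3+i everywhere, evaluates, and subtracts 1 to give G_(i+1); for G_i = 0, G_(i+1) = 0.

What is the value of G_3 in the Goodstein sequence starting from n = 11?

base 3: 11 = 3^2 + 2; at 4: 4^2 + 2 = 18; next = 17
base 4: 17 = 4^2 + 1; at 5: 5^2 + 1 = 26; next = 25
base 5: 25 = 5^2; at 6: 6^2 = 36; next = 35
base 6: 35 = 5·6 + 5; at 7: 5·7 + 5 = 40; next = 39

35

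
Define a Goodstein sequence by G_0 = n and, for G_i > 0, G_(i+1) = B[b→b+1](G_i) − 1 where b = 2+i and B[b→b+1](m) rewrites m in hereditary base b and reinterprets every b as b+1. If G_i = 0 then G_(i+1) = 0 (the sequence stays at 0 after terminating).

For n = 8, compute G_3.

6310

[0] 8 ≡ 2^(2 + 1) (base 2). Lift 3: 81. −1: 80.
[1] 80 ≡ 2·3^3 + 2·3^2 + 2·3 + 2 (base 3). Lift 4: 554. −1: 553.
[2] 553 ≡ 2·4^4 + 2·4^2 + 2·4 + 1 (base 4). Lift 5: 6311. −1: 6310.
[3] 6310 ≡ 2·5^5 + 2·5^2 + 2·5 (base 5). Lift 6: 93396. −1: 93395.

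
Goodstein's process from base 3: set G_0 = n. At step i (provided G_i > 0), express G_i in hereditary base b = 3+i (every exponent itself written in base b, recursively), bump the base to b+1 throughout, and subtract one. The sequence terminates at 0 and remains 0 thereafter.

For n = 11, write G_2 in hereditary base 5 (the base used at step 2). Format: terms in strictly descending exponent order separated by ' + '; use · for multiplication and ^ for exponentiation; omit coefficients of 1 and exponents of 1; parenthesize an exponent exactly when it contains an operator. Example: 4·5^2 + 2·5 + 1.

G_0 = 11. HB_3(11) = 3^2 + 2. Bump = 18. G_1 = 17.
G_1 = 17. HB_4(17) = 4^2 + 1. Bump = 26. G_2 = 25.
G_2 = 25. HB_5(25) = 5^2. Bump = 36. G_3 = 35.

5^2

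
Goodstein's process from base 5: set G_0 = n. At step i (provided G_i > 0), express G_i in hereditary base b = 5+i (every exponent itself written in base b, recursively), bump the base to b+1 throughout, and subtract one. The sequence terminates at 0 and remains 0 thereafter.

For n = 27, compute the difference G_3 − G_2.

G_0 = 27. HB_5(27) = 5^2 + 2. Bump = 38. G_1 = 37.
G_1 = 37. HB_6(37) = 6^2 + 1. Bump = 50. G_2 = 49.
G_2 = 49. HB_7(49) = 7^2. Bump = 64. G_3 = 63.

14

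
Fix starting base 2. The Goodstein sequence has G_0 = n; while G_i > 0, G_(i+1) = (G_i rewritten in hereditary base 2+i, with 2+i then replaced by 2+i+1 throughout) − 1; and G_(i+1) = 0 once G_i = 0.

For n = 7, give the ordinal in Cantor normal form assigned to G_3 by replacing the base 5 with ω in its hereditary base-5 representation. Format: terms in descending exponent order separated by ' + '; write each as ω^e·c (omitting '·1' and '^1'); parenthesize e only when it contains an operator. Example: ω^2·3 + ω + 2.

ω^ω + 2

(0) 7|_2 = 2^2 + 2 + 1 ↦ 3^3 + 3 + 1|_3 = 31 ⇒ 30
(1) 30|_3 = 3^3 + 3 ↦ 4^4 + 4|_4 = 260 ⇒ 259
(2) 259|_4 = 4^4 + 3 ↦ 5^5 + 3|_5 = 3128 ⇒ 3127
(3) 3127|_5 = 5^5 + 2 ↦ 6^6 + 2|_6 = 46658 ⇒ 46657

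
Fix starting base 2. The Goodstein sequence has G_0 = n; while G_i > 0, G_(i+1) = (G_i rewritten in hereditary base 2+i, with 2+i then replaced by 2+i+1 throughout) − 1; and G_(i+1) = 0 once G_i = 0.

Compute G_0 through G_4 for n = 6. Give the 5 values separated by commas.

6, 29, 257, 3125, 46655

6 —HB2→ 2^2 + 2 —bump→ 3^3 + 3 = 30 —(−1)→ 29
29 —HB3→ 3^3 + 2 —bump→ 4^4 + 2 = 258 —(−1)→ 257
257 —HB4→ 4^4 + 1 —bump→ 5^5 + 1 = 3126 —(−1)→ 3125
3125 —HB5→ 5^5 —bump→ 6^6 = 46656 —(−1)→ 46655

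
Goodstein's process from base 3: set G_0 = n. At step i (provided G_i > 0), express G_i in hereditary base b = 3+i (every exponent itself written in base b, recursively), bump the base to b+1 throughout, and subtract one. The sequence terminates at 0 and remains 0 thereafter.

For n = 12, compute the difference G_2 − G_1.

8

(0) 12|_3 = 3^2 + 3 ↦ 4^2 + 4|_4 = 20 ⇒ 19
(1) 19|_4 = 4^2 + 3 ↦ 5^2 + 3|_5 = 28 ⇒ 27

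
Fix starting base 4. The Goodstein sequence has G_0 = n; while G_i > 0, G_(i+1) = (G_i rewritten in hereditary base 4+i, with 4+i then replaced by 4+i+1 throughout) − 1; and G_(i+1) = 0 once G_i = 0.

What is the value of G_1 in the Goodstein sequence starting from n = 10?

G_0 = 10. HB_4(10) = 2·4 + 2. Bump = 12. G_1 = 11.
G_1 = 11. HB_5(11) = 2·5 + 1. Bump = 13. G_2 = 12.

11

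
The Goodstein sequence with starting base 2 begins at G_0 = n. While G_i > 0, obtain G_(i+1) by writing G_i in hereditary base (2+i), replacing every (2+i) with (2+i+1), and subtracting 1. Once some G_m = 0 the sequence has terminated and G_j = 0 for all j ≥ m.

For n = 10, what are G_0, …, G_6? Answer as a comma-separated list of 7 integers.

10, 83, 1025, 15625, 279935, 4215754, 84073323

base 2: 10 = 2^(2 + 1) + 2; at 3: 3^(3 + 1) + 3 = 84; next = 83
base 3: 83 = 3^(3 + 1) + 2; at 4: 4^(4 + 1) + 2 = 1026; next = 1025
base 4: 1025 = 4^(4 + 1) + 1; at 5: 5^(5 + 1) + 1 = 15626; next = 15625
base 5: 15625 = 5^(5 + 1); at 6: 6^(6 + 1) = 279936; next = 279935
base 6: 279935 = 5·6^6 + 5·6^5 + 5·6^4 + 5·6^3 + 5·6^2 + 5·6 + 5; at 7: 5·7^7 + 5·7^5 + 5·7^4 + 5·7^3 + 5·7^2 + 5·7 + 5 = 4215755; next = 4215754
base 7: 4215754 = 5·7^7 + 5·7^5 + 5·7^4 + 5·7^3 + 5·7^2 + 5·7 + 4; at 8: 5·8^8 + 5·8^5 + 5·8^4 + 5·8^3 + 5·8^2 + 5·8 + 4 = 84073324; next = 84073323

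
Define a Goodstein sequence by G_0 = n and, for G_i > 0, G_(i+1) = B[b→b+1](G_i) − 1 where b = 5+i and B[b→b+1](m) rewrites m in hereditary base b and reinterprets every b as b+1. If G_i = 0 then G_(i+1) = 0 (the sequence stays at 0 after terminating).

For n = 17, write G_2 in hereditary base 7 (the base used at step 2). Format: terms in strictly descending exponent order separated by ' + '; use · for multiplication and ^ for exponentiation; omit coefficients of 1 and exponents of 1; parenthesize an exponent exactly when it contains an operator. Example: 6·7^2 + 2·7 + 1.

3·7

base 5: 17 = 3·5 + 2; at 6: 3·6 + 2 = 20; next = 19
base 6: 19 = 3·6 + 1; at 7: 3·7 + 1 = 22; next = 21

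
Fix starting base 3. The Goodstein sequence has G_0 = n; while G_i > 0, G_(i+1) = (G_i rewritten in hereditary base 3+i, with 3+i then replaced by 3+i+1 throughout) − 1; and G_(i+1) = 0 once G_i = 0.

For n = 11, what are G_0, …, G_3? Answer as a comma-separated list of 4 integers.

G_0 = 11. HB_3(11) = 3^2 + 2. Bump = 18. G_1 = 17.
G_1 = 17. HB_4(17) = 4^2 + 1. Bump = 26. G_2 = 25.
G_2 = 25. HB_5(25) = 5^2. Bump = 36. G_3 = 35.

11, 17, 25, 35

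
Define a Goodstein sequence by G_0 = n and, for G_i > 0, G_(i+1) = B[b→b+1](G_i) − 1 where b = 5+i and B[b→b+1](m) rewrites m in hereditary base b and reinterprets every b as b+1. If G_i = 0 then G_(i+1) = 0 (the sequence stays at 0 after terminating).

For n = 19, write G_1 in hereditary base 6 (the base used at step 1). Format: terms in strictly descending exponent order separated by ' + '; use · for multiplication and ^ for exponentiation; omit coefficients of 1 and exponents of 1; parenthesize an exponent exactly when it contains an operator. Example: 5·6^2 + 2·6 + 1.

3·6 + 3

G_0=19  [base 5] 3·5 + 4  →[5↦6]→  3·6 + 4 = 22  −1 ⇒ G_1=21
G_1=21  [base 6] 3·6 + 3  →[6↦7]→  3·7 + 3 = 24  −1 ⇒ G_2=23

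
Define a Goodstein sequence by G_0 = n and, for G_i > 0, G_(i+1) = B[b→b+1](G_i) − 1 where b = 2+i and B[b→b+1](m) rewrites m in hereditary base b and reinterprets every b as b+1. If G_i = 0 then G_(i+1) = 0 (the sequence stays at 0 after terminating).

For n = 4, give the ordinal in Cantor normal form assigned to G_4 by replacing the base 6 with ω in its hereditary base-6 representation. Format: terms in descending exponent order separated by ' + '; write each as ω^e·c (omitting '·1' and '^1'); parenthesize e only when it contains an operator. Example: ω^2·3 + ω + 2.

i=0: 4 = 2^2 (b=2); 2→3: 3^3 = 27; 27−1 = 26
i=1: 26 = 2·3^2 + 2·3 + 2 (b=3); 3→4: 2·4^2 + 2·4 + 2 = 42; 42−1 = 41
i=2: 41 = 2·4^2 + 2·4 + 1 (b=4); 4→5: 2·5^2 + 2·5 + 1 = 61; 61−1 = 60
i=3: 60 = 2·5^2 + 2·5 (b=5); 5→6: 2·6^2 + 2·6 = 84; 84−1 = 83
i=4: 83 = 2·6^2 + 6 + 5 (b=6); 6→7: 2·7^2 + 7 + 5 = 110; 110−1 = 109

ω^2·2 + ω + 5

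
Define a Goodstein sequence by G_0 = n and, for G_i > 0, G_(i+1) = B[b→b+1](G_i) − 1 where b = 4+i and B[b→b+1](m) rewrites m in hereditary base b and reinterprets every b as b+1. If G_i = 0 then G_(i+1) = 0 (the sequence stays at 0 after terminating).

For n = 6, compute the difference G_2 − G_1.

0

i=0: 6 = 4 + 2 (b=4); 4→5: 5 + 2 = 7; 7−1 = 6
i=1: 6 = 5 + 1 (b=5); 5→6: 6 + 1 = 7; 7−1 = 6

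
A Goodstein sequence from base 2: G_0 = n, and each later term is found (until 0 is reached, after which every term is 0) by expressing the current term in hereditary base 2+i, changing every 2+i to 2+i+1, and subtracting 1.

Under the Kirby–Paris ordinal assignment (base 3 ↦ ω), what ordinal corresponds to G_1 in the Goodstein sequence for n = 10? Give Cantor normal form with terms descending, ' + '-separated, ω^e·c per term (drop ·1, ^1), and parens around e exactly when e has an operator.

step 0: 10 = 2^(2 + 1) + 2; sub 3 for 2: 3^(3 + 1) + 3; = 84; G_1 = 84−1 = 83
step 1: 83 = 3^(3 + 1) + 2; sub 4 for 3: 4^(4 + 1) + 2; = 1026; G_2 = 1026−1 = 1025

ω^(ω + 1) + 2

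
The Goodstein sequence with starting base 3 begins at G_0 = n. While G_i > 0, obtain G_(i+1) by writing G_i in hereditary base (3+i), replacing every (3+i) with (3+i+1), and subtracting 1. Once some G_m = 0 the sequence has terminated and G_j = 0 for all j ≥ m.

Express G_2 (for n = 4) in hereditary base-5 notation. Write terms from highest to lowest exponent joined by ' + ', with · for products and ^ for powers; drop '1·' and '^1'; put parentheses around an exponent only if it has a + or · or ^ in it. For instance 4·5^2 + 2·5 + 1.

4

i=0: 4 = 3 + 1 (b=3); 3→4: 4 + 1 = 5; 5−1 = 4
i=1: 4 = 4 (b=4); 4→5: 5 = 5; 5−1 = 4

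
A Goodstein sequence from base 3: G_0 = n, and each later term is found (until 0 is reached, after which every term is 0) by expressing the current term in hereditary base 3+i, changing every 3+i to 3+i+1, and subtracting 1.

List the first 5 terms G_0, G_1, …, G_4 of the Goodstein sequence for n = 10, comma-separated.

G_0=10  [base 3] 3^2 + 1  →[3↦4]→  4^2 + 1 = 17  −1 ⇒ G_1=16
G_1=16  [base 4] 4^2  →[4↦5]→  5^2 = 25  −1 ⇒ G_2=24
G_2=24  [base 5] 4·5 + 4  →[5↦6]→  4·6 + 4 = 28  −1 ⇒ G_3=27
G_3=27  [base 6] 4·6 + 3  →[6↦7]→  4·7 + 3 = 31  −1 ⇒ G_4=30

10, 16, 24, 27, 30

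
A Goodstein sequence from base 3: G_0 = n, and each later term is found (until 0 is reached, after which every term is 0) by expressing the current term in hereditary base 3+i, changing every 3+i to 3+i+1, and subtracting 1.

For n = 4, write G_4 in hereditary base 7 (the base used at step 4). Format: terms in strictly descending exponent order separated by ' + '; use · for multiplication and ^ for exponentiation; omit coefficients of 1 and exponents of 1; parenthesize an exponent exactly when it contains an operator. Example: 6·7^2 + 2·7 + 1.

2

step 0: 4 = 3 + 1; sub 4 for 3: 4 + 1; = 5; G_1 = 5−1 = 4
step 1: 4 = 4; sub 5 for 4: 5; = 5; G_2 = 5−1 = 4
step 2: 4 = 4; sub 6 for 5: 4; = 4; G_3 = 4−1 = 3
step 3: 3 = 3; sub 7 for 6: 3; = 3; G_4 = 3−1 = 2
step 4: 2 = 2; sub 8 for 7: 2; = 2; G_5 = 2−1 = 1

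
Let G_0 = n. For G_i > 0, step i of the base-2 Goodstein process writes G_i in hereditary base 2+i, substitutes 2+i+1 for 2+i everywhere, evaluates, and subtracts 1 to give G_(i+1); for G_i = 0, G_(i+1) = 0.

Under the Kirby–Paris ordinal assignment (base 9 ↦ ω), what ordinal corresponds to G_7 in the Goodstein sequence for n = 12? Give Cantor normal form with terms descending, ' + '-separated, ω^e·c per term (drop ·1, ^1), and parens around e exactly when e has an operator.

G_0 = 12. HB_2(12) = 2^(2 + 1) + 2^2. Bump = 108. G_1 = 107.
G_1 = 107. HB_3(107) = 3^(3 + 1) + 2·3^2 + 2·3 + 2. Bump = 1066. G_2 = 1065.
G_2 = 1065. HB_4(1065) = 4^(4 + 1) + 2·4^2 + 2·4 + 1. Bump = 15686. G_3 = 15685.
G_3 = 15685. HB_5(15685) = 5^(5 + 1) + 2·5^2 + 2·5. Bump = 280020. G_4 = 280019.
G_4 = 280019. HB_6(280019) = 6^(6 + 1) + 2·6^2 + 6 + 5. Bump = 5764911. G_5 = 5764910.
G_5 = 5764910. HB_7(5764910) = 7^(7 + 1) + 2·7^2 + 7 + 4. Bump = 134217868. G_6 = 134217867.
G_6 = 134217867. HB_8(134217867) = 8^(8 + 1) + 2·8^2 + 8 + 3. Bump = 3486784575. G_7 = 3486784574.
G_7 = 3486784574. HB_9(3486784574) = 9^(9 + 1) + 2·9^2 + 9 + 2. Bump = 100000000212. G_8 = 100000000211.

ω^(ω + 1) + ω^2·2 + ω + 2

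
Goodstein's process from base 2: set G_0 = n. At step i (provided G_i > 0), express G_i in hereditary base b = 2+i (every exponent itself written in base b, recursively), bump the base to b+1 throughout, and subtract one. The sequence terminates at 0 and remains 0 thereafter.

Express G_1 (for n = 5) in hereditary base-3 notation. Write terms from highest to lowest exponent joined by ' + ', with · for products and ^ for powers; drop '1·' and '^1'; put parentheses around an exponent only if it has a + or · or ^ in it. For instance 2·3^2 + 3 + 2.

i=0: 5 = 2^2 + 1 (b=2); 2→3: 3^3 + 1 = 28; 28−1 = 27
i=1: 27 = 3^3 (b=3); 3→4: 4^4 = 256; 256−1 = 255

3^3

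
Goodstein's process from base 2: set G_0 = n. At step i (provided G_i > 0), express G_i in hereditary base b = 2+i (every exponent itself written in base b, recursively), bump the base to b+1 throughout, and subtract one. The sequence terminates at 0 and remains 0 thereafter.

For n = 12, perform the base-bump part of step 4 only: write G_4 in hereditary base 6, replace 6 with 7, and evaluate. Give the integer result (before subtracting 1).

5764911

G_0 = 12. HB_2(12) = 2^(2 + 1) + 2^2. Bump = 108. G_1 = 107.
G_1 = 107. HB_3(107) = 3^(3 + 1) + 2·3^2 + 2·3 + 2. Bump = 1066. G_2 = 1065.
G_2 = 1065. HB_4(1065) = 4^(4 + 1) + 2·4^2 + 2·4 + 1. Bump = 15686. G_3 = 15685.
G_3 = 15685. HB_5(15685) = 5^(5 + 1) + 2·5^2 + 2·5. Bump = 280020. G_4 = 280019.
G_4 = 280019. HB_6(280019) = 6^(6 + 1) + 2·6^2 + 6 + 5. Bump = 5764911. G_5 = 5764910.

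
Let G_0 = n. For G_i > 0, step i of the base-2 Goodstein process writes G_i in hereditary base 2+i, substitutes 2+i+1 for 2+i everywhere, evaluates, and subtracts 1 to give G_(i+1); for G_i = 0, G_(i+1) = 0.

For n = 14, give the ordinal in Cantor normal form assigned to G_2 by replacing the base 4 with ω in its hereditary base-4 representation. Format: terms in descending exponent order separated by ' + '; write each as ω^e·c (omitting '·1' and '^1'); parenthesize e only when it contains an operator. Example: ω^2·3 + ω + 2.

G_0=14  [base 2] 2^(2 + 1) + 2^2 + 2  →[2↦3]→  3^(3 + 1) + 3^3 + 3 = 111  −1 ⇒ G_1=110
G_1=110  [base 3] 3^(3 + 1) + 3^3 + 2  →[3↦4]→  4^(4 + 1) + 4^4 + 2 = 1282  −1 ⇒ G_2=1281

ω^(ω + 1) + ω^ω + 1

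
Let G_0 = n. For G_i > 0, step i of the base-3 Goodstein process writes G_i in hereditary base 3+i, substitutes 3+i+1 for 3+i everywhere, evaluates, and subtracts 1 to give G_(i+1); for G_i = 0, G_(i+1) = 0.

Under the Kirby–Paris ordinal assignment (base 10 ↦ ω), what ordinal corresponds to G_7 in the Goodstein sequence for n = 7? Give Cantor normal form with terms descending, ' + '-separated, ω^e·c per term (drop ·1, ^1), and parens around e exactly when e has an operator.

9

base 3: 7 = 2·3 + 1; at 4: 2·4 + 1 = 9; next = 8
base 4: 8 = 2·4; at 5: 2·5 = 10; next = 9
base 5: 9 = 5 + 4; at 6: 6 + 4 = 10; next = 9
base 6: 9 = 6 + 3; at 7: 7 + 3 = 10; next = 9
base 7: 9 = 7 + 2; at 8: 8 + 2 = 10; next = 9
base 8: 9 = 8 + 1; at 9: 9 + 1 = 10; next = 9
base 9: 9 = 9; at 10: 10 = 10; next = 9
base 10: 9 = 9; at 11: 9 = 9; next = 8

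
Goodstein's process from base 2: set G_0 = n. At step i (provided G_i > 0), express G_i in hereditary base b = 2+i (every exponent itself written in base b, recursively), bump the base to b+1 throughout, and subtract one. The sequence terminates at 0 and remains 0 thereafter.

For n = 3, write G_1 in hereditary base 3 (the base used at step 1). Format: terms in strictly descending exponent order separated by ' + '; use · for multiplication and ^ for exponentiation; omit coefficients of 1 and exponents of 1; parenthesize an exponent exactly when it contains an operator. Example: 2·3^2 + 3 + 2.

G_0=3  [base 2] 2 + 1  →[2↦3]→  3 + 1 = 4  −1 ⇒ G_1=3
G_1=3  [base 3] 3  →[3↦4]→  4 = 4  −1 ⇒ G_2=3

3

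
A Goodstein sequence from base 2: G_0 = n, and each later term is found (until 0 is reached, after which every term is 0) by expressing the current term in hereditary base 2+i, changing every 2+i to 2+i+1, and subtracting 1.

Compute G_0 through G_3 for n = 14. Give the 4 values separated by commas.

14, 110, 1281, 18750

[0] 14 ≡ 2^(2 + 1) + 2^2 + 2 (base 2). Lift 3: 111. −1: 110.
[1] 110 ≡ 3^(3 + 1) + 3^3 + 2 (base 3). Lift 4: 1282. −1: 1281.
[2] 1281 ≡ 4^(4 + 1) + 4^4 + 1 (base 4). Lift 5: 18751. −1: 18750.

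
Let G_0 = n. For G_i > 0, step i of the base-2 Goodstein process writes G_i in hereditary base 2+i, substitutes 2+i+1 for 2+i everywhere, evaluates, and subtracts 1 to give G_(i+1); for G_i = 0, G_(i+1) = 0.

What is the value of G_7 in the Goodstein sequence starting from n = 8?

[0] 8 ≡ 2^(2 + 1) (base 2). Lift 3: 81. −1: 80.
[1] 80 ≡ 2·3^3 + 2·3^2 + 2·3 + 2 (base 3). Lift 4: 554. −1: 553.
[2] 553 ≡ 2·4^4 + 2·4^2 + 2·4 + 1 (base 4). Lift 5: 6311. −1: 6310.
[3] 6310 ≡ 2·5^5 + 2·5^2 + 2·5 (base 5). Lift 6: 93396. −1: 93395.
[4] 93395 ≡ 2·6^6 + 2·6^2 + 6 + 5 (base 6). Lift 7: 1647196. −1: 1647195.
[5] 1647195 ≡ 2·7^7 + 2·7^2 + 7 + 4 (base 7). Lift 8: 33554572. −1: 33554571.
[6] 33554571 ≡ 2·8^8 + 2·8^2 + 8 + 3 (base 8). Lift 9: 774841152. −1: 774841151.
[7] 774841151 ≡ 2·9^9 + 2·9^2 + 9 + 2 (base 9). Lift 10: 20000000212. −1: 20000000211.

774841151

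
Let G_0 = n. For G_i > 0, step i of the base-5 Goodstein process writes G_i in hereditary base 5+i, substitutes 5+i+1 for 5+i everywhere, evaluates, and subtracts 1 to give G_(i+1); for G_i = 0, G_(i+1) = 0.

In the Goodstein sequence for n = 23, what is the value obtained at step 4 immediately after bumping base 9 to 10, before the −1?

step 0: 23 = 4·5 + 3; sub 6 for 5: 4·6 + 3; = 27; G_1 = 27−1 = 26
step 1: 26 = 4·6 + 2; sub 7 for 6: 4·7 + 2; = 30; G_2 = 30−1 = 29
step 2: 29 = 4·7 + 1; sub 8 for 7: 4·8 + 1; = 33; G_3 = 33−1 = 32
step 3: 32 = 4·8; sub 9 for 8: 4·9; = 36; G_4 = 36−1 = 35
step 4: 35 = 3·9 + 8; sub 10 for 9: 3·10 + 8; = 38; G_5 = 38−1 = 37

38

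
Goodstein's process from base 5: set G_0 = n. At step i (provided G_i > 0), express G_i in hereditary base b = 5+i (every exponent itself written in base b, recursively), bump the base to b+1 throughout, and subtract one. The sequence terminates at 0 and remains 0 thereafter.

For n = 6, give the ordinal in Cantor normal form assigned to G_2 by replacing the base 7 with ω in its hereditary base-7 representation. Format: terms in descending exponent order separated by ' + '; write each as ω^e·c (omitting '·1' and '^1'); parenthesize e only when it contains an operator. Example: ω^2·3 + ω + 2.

6

G_0=6  [base 5] 5 + 1  →[5↦6]→  6 + 1 = 7  −1 ⇒ G_1=6
G_1=6  [base 6] 6  →[6↦7]→  7 = 7  −1 ⇒ G_2=6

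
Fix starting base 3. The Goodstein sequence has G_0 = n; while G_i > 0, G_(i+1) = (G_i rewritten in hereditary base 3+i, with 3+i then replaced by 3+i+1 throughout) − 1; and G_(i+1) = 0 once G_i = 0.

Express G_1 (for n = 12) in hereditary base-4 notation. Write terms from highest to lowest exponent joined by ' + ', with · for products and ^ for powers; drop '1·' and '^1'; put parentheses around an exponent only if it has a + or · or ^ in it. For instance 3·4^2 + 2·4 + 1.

[0] 12 ≡ 3^2 + 3 (base 3). Lift 4: 20. −1: 19.
[1] 19 ≡ 4^2 + 3 (base 4). Lift 5: 28. −1: 27.

4^2 + 3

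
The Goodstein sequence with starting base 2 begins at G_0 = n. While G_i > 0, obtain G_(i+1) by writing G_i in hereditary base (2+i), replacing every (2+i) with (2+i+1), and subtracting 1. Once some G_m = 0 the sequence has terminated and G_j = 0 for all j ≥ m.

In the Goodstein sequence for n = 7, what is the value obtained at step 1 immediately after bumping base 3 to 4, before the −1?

260

[0] 7 ≡ 2^2 + 2 + 1 (base 2). Lift 3: 31. −1: 30.
[1] 30 ≡ 3^3 + 3 (base 3). Lift 4: 260. −1: 259.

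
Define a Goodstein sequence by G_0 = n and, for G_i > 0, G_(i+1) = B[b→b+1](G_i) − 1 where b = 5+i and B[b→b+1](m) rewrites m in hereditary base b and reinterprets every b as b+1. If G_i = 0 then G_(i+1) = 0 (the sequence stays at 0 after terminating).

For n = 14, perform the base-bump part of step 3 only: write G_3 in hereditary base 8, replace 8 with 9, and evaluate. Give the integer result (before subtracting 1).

(0) 14|_5 = 2·5 + 4 ↦ 2·6 + 4|_6 = 16 ⇒ 15
(1) 15|_6 = 2·6 + 3 ↦ 2·7 + 3|_7 = 17 ⇒ 16
(2) 16|_7 = 2·7 + 2 ↦ 2·8 + 2|_8 = 18 ⇒ 17
(3) 17|_8 = 2·8 + 1 ↦ 2·9 + 1|_9 = 19 ⇒ 18

19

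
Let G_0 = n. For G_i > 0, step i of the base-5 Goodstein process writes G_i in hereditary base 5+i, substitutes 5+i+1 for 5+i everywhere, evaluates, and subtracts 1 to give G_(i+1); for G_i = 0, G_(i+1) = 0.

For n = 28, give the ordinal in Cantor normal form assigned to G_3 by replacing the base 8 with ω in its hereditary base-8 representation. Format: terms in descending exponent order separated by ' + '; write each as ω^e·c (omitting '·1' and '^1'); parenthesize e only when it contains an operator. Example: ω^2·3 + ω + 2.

ω^2

step 0: 28 = 5^2 + 3; sub 6 for 5: 6^2 + 3; = 39; G_1 = 39−1 = 38
step 1: 38 = 6^2 + 2; sub 7 for 6: 7^2 + 2; = 51; G_2 = 51−1 = 50
step 2: 50 = 7^2 + 1; sub 8 for 7: 8^2 + 1; = 65; G_3 = 65−1 = 64
step 3: 64 = 8^2; sub 9 for 8: 9^2; = 81; G_4 = 81−1 = 80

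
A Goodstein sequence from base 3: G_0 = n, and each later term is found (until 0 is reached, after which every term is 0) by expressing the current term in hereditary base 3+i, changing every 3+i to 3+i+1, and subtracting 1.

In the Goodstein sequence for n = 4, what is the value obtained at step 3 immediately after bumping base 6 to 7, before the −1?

3

[0] 4 ≡ 3 + 1 (base 3). Lift 4: 5. −1: 4.
[1] 4 ≡ 4 (base 4). Lift 5: 5. −1: 4.
[2] 4 ≡ 4 (base 5). Lift 6: 4. −1: 3.
[3] 3 ≡ 3 (base 6). Lift 7: 3. −1: 2.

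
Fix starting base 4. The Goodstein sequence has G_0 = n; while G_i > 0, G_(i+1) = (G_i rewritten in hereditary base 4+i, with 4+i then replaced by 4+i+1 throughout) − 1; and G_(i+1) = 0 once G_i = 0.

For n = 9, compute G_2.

11

[0] 9 ≡ 2·4 + 1 (base 4). Lift 5: 11. −1: 10.
[1] 10 ≡ 2·5 (base 5). Lift 6: 12. −1: 11.
[2] 11 ≡ 6 + 5 (base 6). Lift 7: 12. −1: 11.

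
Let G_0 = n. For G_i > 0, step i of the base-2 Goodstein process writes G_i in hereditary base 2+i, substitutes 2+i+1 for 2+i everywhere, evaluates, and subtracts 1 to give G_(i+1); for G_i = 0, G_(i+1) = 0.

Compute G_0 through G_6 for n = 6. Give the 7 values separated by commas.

6, 29, 257, 3125, 46655, 98039, 187243

G_0=6  [base 2] 2^2 + 2  →[2↦3]→  3^3 + 3 = 30  −1 ⇒ G_1=29
G_1=29  [base 3] 3^3 + 2  →[3↦4]→  4^4 + 2 = 258  −1 ⇒ G_2=257
G_2=257  [base 4] 4^4 + 1  →[4↦5]→  5^5 + 1 = 3126  −1 ⇒ G_3=3125
G_3=3125  [base 5] 5^5  →[5↦6]→  6^6 = 46656  −1 ⇒ G_4=46655
G_4=46655  [base 6] 5·6^5 + 5·6^4 + 5·6^3 + 5·6^2 + 5·6 + 5  →[6↦7]→  5·7^5 + 5·7^4 + 5·7^3 + 5·7^2 + 5·7 + 5 = 98040  −1 ⇒ G_5=98039
G_5=98039  [base 7] 5·7^5 + 5·7^4 + 5·7^3 + 5·7^2 + 5·7 + 4  →[7↦8]→  5·8^5 + 5·8^4 + 5·8^3 + 5·8^2 + 5·8 + 4 = 187244  −1 ⇒ G_6=187243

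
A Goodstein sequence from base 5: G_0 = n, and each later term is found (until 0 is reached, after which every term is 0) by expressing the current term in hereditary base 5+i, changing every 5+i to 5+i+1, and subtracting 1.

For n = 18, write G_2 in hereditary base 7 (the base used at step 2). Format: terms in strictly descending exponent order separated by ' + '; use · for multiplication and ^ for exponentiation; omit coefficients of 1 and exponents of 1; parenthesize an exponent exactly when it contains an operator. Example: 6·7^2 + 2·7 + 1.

base 5: 18 = 3·5 + 3; at 6: 3·6 + 3 = 21; next = 20
base 6: 20 = 3·6 + 2; at 7: 3·7 + 2 = 23; next = 22

3·7 + 1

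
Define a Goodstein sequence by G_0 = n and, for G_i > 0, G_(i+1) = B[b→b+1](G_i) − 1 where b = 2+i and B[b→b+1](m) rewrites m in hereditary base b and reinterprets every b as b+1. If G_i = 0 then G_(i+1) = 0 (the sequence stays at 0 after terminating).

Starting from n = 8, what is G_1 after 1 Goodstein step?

8 —HB2→ 2^(2 + 1) —bump→ 3^(3 + 1) = 81 —(−1)→ 80
80 —HB3→ 2·3^3 + 2·3^2 + 2·3 + 2 —bump→ 2·4^4 + 2·4^2 + 2·4 + 2 = 554 —(−1)→ 553

80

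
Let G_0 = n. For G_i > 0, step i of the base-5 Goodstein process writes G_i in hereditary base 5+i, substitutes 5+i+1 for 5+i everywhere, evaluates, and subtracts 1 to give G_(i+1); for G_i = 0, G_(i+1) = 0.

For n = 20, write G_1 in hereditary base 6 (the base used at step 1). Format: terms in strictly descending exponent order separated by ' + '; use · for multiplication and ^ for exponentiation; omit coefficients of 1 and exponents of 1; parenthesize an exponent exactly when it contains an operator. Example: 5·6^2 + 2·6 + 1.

3·6 + 5

20 —HB5→ 4·5 —bump→ 4·6 = 24 —(−1)→ 23
23 —HB6→ 3·6 + 5 —bump→ 3·7 + 5 = 26 —(−1)→ 25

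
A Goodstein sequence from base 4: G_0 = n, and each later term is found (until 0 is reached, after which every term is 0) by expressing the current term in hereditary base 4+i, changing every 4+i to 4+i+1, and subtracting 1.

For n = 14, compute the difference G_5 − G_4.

(0) 14|_4 = 3·4 + 2 ↦ 3·5 + 2|_5 = 17 ⇒ 16
(1) 16|_5 = 3·5 + 1 ↦ 3·6 + 1|_6 = 19 ⇒ 18
(2) 18|_6 = 3·6 ↦ 3·7|_7 = 21 ⇒ 20
(3) 20|_7 = 2·7 + 6 ↦ 2·8 + 6|_8 = 22 ⇒ 21
(4) 21|_8 = 2·8 + 5 ↦ 2·9 + 5|_9 = 23 ⇒ 22

1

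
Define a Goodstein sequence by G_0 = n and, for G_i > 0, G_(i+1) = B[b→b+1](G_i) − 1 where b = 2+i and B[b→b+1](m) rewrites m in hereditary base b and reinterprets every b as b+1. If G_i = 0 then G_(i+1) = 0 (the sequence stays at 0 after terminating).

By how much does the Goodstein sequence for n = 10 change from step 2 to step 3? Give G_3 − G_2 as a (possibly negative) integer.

14600

[0] 10 ≡ 2^(2 + 1) + 2 (base 2). Lift 3: 84. −1: 83.
[1] 83 ≡ 3^(3 + 1) + 2 (base 3). Lift 4: 1026. −1: 1025.
[2] 1025 ≡ 4^(4 + 1) + 1 (base 4). Lift 5: 15626. −1: 15625.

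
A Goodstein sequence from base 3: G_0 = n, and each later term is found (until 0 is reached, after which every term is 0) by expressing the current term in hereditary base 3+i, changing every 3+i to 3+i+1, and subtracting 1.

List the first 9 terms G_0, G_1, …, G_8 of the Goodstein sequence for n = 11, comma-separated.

11, 17, 25, 35, 39, 43, 47, 51, 55

i=0: 11 = 3^2 + 2 (b=3); 3→4: 4^2 + 2 = 18; 18−1 = 17
i=1: 17 = 4^2 + 1 (b=4); 4→5: 5^2 + 1 = 26; 26−1 = 25
i=2: 25 = 5^2 (b=5); 5→6: 6^2 = 36; 36−1 = 35
i=3: 35 = 5·6 + 5 (b=6); 6→7: 5·7 + 5 = 40; 40−1 = 39
i=4: 39 = 5·7 + 4 (b=7); 7→8: 5·8 + 4 = 44; 44−1 = 43
i=5: 43 = 5·8 + 3 (b=8); 8→9: 5·9 + 3 = 48; 48−1 = 47
i=6: 47 = 5·9 + 2 (b=9); 9→10: 5·10 + 2 = 52; 52−1 = 51
i=7: 51 = 5·10 + 1 (b=10); 10→11: 5·11 + 1 = 56; 56−1 = 55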